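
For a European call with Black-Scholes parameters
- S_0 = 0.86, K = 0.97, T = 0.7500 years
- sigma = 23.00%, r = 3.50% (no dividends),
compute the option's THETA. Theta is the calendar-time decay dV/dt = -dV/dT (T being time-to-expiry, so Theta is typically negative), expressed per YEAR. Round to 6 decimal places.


d1 = -0.3728989028; d2 = -0.5720847456
phi(d1) = 0.3721473768; exp(-qT) = 1.0000000000; exp(-rT) = 0.9740915363
Theta = -S*exp(-qT)*phi(d1)*sigma/(2*sqrt(T)) - r*K*exp(-rT)*N(d2) + q*S*exp(-qT)*N(d1)
N(d1) = 0.3546118443; N(d2) = 0.2836322815; sqrt(T) = 0.8660254038
Term 1 = -0.8600 * 1.0000000000 * 0.3721473768 * 0.2300 / (2 * 0.8660254038) = -0.0424991870
Term 2 = -0.0350 * 0.9700 * 0.9740915363 * 0.2836322815 = -0.0093798352
Term 3 = 0 (no dividend yield, q = 0)
Theta = -0.0424991870 + (-0.0093798352) + (0.0000000000) = -0.051879

Answer: Theta = -0.051879


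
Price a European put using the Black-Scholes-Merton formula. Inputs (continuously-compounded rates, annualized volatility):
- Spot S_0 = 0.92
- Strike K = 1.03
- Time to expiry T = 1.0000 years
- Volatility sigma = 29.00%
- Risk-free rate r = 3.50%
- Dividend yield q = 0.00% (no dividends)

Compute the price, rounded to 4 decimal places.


d1 = (ln(S/K) + (r - q + 0.5*sigma^2) * T) / (sigma * sqrt(T)) = -0.12376004
d2 = d1 - sigma * sqrt(T) = -0.41376004
exp(-rT) = 0.96560542; exp(-qT) = 1.00000000
P = K * exp(-rT) * N(-d2) - S_0 * exp(-qT) * N(-d1)
N(-d1) = 0.54924736; N(-d2) = 0.66047507
P = 1.0300 * 0.96560542 * 0.66047507 - 0.9200 * 1.00000000 * 0.54924736 = 0.1516

Answer: Price = 0.1516


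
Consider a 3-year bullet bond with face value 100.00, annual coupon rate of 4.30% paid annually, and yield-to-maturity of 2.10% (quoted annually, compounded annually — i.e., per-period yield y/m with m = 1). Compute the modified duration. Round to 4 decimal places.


Coupon per period c = face * coupon_rate / m = 4.300000
Periods per year m = 1; per-period yield y/m = 0.021000
Number of cashflows N = 3
Cashflows (t years, CF_t, discount factor 1/(1+y/m)^(m*t), PV):
  t = 1.0000: CF_t = 4.300000, DF = 0.979432, PV = 4.211557
  t = 2.0000: CF_t = 4.300000, DF = 0.959287, PV = 4.124934
  t = 3.0000: CF_t = 104.300000, DF = 0.939556, PV = 97.995714
Price P = sum_t PV_t = 106.332205
First compute Macaulay numerator sum_t t * PV_t:
  t * PV_t at t = 1.0000: 4.211557
  t * PV_t at t = 2.0000: 8.249867
  t * PV_t at t = 3.0000: 293.987142
Macaulay duration D = 306.448567 / 106.332205 = 2.881992
Modified duration = D / (1 + y/m) = 2.881992 / (1 + 0.021000) = 2.822715

Answer: Modified duration = 2.8227


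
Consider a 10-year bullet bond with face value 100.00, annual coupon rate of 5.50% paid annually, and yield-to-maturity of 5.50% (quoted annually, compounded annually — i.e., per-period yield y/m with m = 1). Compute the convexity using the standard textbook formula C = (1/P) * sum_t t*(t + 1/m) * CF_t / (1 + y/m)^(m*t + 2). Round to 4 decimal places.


Answer: Convexity = 72.3098

Derivation:
Coupon per period c = face * coupon_rate / m = 5.500000
Periods per year m = 1; per-period yield y/m = 0.055000
Number of cashflows N = 10
Cashflows (t years, CF_t, discount factor 1/(1+y/m)^(m*t), PV):
  t = 1.0000: CF_t = 5.500000, DF = 0.947867, PV = 5.213270
  t = 2.0000: CF_t = 5.500000, DF = 0.898452, PV = 4.941488
  t = 3.0000: CF_t = 5.500000, DF = 0.851614, PV = 4.683875
  t = 4.0000: CF_t = 5.500000, DF = 0.807217, PV = 4.439692
  t = 5.0000: CF_t = 5.500000, DF = 0.765134, PV = 4.208239
  t = 6.0000: CF_t = 5.500000, DF = 0.725246, PV = 3.988852
  t = 7.0000: CF_t = 5.500000, DF = 0.687437, PV = 3.780902
  t = 8.0000: CF_t = 5.500000, DF = 0.651599, PV = 3.583794
  t = 9.0000: CF_t = 5.500000, DF = 0.617629, PV = 3.396961
  t = 10.0000: CF_t = 105.500000, DF = 0.585431, PV = 61.762926
Price P = sum_t PV_t = 100.000000
Convexity numerator sum_t t*(t + 1/m) * CF_t / (1+y/m)^(m*t + 2):
  t = 1.0000: term = 9.367750
  t = 2.0000: term = 26.638153
  t = 3.0000: term = 50.498867
  t = 4.0000: term = 79.777042
  t = 5.0000: term = 113.427073
  t = 6.0000: term = 150.519339
  t = 7.0000: term = 190.229812
  t = 8.0000: term = 231.830509
  t = 9.0000: term = 274.680698
  t = 10.0000: term = 6104.015520
Convexity = (1/P) * sum = 7230.984765 / 100.000000 = 72.309848


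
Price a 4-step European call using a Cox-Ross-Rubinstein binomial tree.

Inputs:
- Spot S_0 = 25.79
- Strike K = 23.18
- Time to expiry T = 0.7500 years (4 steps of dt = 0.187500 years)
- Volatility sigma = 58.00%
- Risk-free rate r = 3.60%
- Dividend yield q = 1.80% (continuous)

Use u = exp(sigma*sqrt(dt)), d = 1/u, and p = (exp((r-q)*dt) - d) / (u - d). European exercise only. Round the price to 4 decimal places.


Answer: Price = V(0,0) = 6.4064

Derivation:
dt = T/N = 0.187500
u = exp(sigma*sqrt(dt)) = 1.285500; d = 1/u = 0.777908
p = (exp((r-q)*dt) - d) / (u - d) = 0.444201
Discount per step: exp(-r*dt) = 0.993273
Stock lattice S(k, i) with i counting down-moves:
  k=0: S(0,0) = 25.7900
  k=1: S(1,0) = 33.1530; S(1,1) = 20.0622
  k=2: S(2,0) = 42.6182; S(2,1) = 25.7900; S(2,2) = 15.6066
  k=3: S(3,0) = 54.7857; S(3,1) = 33.1530; S(3,2) = 20.0622; S(3,3) = 12.1405
  k=4: S(4,0) = 70.4270; S(4,1) = 42.6182; S(4,2) = 25.7900; S(4,3) = 15.6066; S(4,4) = 9.4442
Terminal payoffs V(N, i) = max(S_T - K, 0):
  V(4,0) = 47.246970; V(4,1) = 19.438207; V(4,2) = 2.610000; V(4,3) = 0.000000; V(4,4) = 0.000000
Backward induction: V(k, i) = exp(-r*dt) * [p * V(k+1, i) + (1-p) * V(k+1, i+1)].
  V(3,0) = exp(-r*dt) * [p*47.246970 + (1-p)*19.438207] = 31.577032
  V(3,1) = exp(-r*dt) * [p*19.438207 + (1-p)*2.610000] = 10.017268
  V(3,2) = exp(-r*dt) * [p*2.610000 + (1-p)*0.000000] = 1.151566
  V(3,3) = exp(-r*dt) * [p*0.000000 + (1-p)*0.000000] = 0.000000
  V(2,0) = exp(-r*dt) * [p*31.577032 + (1-p)*10.017268] = 19.462330
  V(2,1) = exp(-r*dt) * [p*10.017268 + (1-p)*1.151566] = 5.055483
  V(2,2) = exp(-r*dt) * [p*1.151566 + (1-p)*0.000000] = 0.508086
  V(1,0) = exp(-r*dt) * [p*19.462330 + (1-p)*5.055483] = 11.377963
  V(1,1) = exp(-r*dt) * [p*5.055483 + (1-p)*0.508086] = 2.511039
  V(0,0) = exp(-r*dt) * [p*11.377963 + (1-p)*2.511039] = 6.406350


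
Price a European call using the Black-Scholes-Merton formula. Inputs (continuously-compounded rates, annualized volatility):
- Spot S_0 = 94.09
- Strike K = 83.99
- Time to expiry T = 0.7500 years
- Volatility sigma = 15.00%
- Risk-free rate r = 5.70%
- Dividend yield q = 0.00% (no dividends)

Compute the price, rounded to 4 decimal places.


d1 = (ln(S/K) + (r - q + 0.5*sigma^2) * T) / (sigma * sqrt(T)) = 1.26818087
d2 = d1 - sigma * sqrt(T) = 1.13827705
exp(-rT) = 0.95815090; exp(-qT) = 1.00000000
C = S_0 * exp(-qT) * N(d1) - K * exp(-rT) * N(d2)
N(d1) = 0.89763332; N(d2) = 0.87249759
C = 94.0900 * 1.00000000 * 0.89763332 - 83.9900 * 0.95815090 * 0.87249759 = 14.2440

Answer: Price = 14.2440


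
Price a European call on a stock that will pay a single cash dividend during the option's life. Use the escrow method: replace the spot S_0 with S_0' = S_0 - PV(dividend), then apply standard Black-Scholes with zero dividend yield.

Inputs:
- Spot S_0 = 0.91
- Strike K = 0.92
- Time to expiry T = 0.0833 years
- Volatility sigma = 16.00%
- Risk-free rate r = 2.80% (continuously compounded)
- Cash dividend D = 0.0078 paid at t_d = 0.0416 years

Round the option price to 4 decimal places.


Answer: Price = 0.0101

Derivation:
PV(D) = D * exp(-r * t_d) = 0.0078 * 0.99883588 = 0.00779092
S_0' = S_0 - PV(D) = 0.9100 - 0.00779092 = 0.90220908
d1 = (ln(S_0'/K) + (r + sigma^2/2)*T) / (sigma*sqrt(T)) = -0.34926734
d2 = d1 - sigma*sqrt(T) = -0.39544612
exp(-rT) = 0.99767032
N(d1) = 0.36344431; N(d2) = 0.34625684
C = S_0' * N(d1) - K * exp(-rT) * N(d2) = 0.90220908 * 0.36344431 - 0.9200 * 0.99767032 * 0.34625684 = 0.0101


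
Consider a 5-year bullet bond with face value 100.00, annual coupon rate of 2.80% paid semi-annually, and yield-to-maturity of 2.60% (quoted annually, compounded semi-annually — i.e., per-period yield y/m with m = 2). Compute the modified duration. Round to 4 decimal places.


Answer: Modified duration = 4.6419

Derivation:
Coupon per period c = face * coupon_rate / m = 1.400000
Periods per year m = 2; per-period yield y/m = 0.013000
Number of cashflows N = 10
Cashflows (t years, CF_t, discount factor 1/(1+y/m)^(m*t), PV):
  t = 0.5000: CF_t = 1.400000, DF = 0.987167, PV = 1.382034
  t = 1.0000: CF_t = 1.400000, DF = 0.974498, PV = 1.364298
  t = 1.5000: CF_t = 1.400000, DF = 0.961992, PV = 1.346789
  t = 2.0000: CF_t = 1.400000, DF = 0.949647, PV = 1.329506
  t = 2.5000: CF_t = 1.400000, DF = 0.937460, PV = 1.312444
  t = 3.0000: CF_t = 1.400000, DF = 0.925429, PV = 1.295601
  t = 3.5000: CF_t = 1.400000, DF = 0.913553, PV = 1.278975
  t = 4.0000: CF_t = 1.400000, DF = 0.901829, PV = 1.262561
  t = 4.5000: CF_t = 1.400000, DF = 0.890256, PV = 1.246359
  t = 5.0000: CF_t = 101.400000, DF = 0.878831, PV = 89.113500
Price P = sum_t PV_t = 100.932066
First compute Macaulay numerator sum_t t * PV_t:
  t * PV_t at t = 0.5000: 0.691017
  t * PV_t at t = 1.0000: 1.364298
  t * PV_t at t = 1.5000: 2.020184
  t * PV_t at t = 2.0000: 2.659012
  t * PV_t at t = 2.5000: 3.281110
  t * PV_t at t = 3.0000: 3.886804
  t * PV_t at t = 3.5000: 4.476411
  t * PV_t at t = 4.0000: 5.050245
  t * PV_t at t = 4.5000: 5.608614
  t * PV_t at t = 5.0000: 445.567500
Macaulay duration D = 474.605195 / 100.932066 = 4.702224
Modified duration = D / (1 + y/m) = 4.702224 / (1 + 0.013000) = 4.641880


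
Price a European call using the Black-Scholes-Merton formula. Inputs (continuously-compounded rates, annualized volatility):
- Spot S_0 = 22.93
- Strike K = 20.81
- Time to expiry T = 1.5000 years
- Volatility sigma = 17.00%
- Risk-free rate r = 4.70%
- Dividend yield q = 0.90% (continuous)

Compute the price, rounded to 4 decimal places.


Answer: Price = 3.8096

Derivation:
d1 = (ln(S/K) + (r - q + 0.5*sigma^2) * T) / (sigma * sqrt(T)) = 0.84381299
d2 = d1 - sigma * sqrt(T) = 0.63560636
exp(-rT) = 0.93192774; exp(-qT) = 0.98659072
C = S_0 * exp(-qT) * N(d1) - K * exp(-rT) * N(d2)
N(d1) = 0.80061304; N(d2) = 0.73748349
C = 22.9300 * 0.98659072 * 0.80061304 - 20.8100 * 0.93192774 * 0.73748349 = 3.8096


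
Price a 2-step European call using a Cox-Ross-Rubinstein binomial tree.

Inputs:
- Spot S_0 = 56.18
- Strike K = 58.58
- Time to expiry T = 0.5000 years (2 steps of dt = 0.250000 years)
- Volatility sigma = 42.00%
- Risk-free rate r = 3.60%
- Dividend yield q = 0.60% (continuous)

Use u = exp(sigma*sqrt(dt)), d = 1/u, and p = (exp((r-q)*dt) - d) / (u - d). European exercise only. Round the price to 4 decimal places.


Answer: Price = V(0,0) = 5.7297

Derivation:
dt = T/N = 0.250000
u = exp(sigma*sqrt(dt)) = 1.233678; d = 1/u = 0.810584
p = (exp((r-q)*dt) - d) / (u - d) = 0.465485
Discount per step: exp(-r*dt) = 0.991040
Stock lattice S(k, i) with i counting down-moves:
  k=0: S(0,0) = 56.1800
  k=1: S(1,0) = 69.3080; S(1,1) = 45.5386
  k=2: S(2,0) = 85.5038; S(2,1) = 56.1800; S(2,2) = 36.9129
Terminal payoffs V(N, i) = max(S_T - K, 0):
  V(2,0) = 26.923800; V(2,1) = 0.000000; V(2,2) = 0.000000
Backward induction: V(k, i) = exp(-r*dt) * [p * V(k+1, i) + (1-p) * V(k+1, i+1)].
  V(1,0) = exp(-r*dt) * [p*26.923800 + (1-p)*0.000000] = 12.420345
  V(1,1) = exp(-r*dt) * [p*0.000000 + (1-p)*0.000000] = 0.000000
  V(0,0) = exp(-r*dt) * [p*12.420345 + (1-p)*0.000000] = 5.729688


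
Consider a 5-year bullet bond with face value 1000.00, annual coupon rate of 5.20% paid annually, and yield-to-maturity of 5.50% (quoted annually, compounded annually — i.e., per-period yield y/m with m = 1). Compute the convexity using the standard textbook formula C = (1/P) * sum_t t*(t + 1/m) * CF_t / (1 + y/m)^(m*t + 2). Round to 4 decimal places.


Coupon per period c = face * coupon_rate / m = 52.000000
Periods per year m = 1; per-period yield y/m = 0.055000
Number of cashflows N = 5
Cashflows (t years, CF_t, discount factor 1/(1+y/m)^(m*t), PV):
  t = 1.0000: CF_t = 52.000000, DF = 0.947867, PV = 49.289100
  t = 2.0000: CF_t = 52.000000, DF = 0.898452, PV = 46.719526
  t = 3.0000: CF_t = 52.000000, DF = 0.851614, PV = 44.283911
  t = 4.0000: CF_t = 52.000000, DF = 0.807217, PV = 41.975271
  t = 5.0000: CF_t = 1052.000000, DF = 0.765134, PV = 804.921340
Price P = sum_t PV_t = 987.189147
Convexity numerator sum_t t*(t + 1/m) * CF_t / (1+y/m)^(m*t + 2):
  t = 1.0000: term = 88.567821
  t = 2.0000: term = 251.851624
  t = 3.0000: term = 477.443837
  t = 4.0000: term = 754.255666
  t = 5.0000: term = 21695.505678
Convexity = (1/P) * sum = 23267.624626 / 987.189147 = 23.569571

Answer: Convexity = 23.5696


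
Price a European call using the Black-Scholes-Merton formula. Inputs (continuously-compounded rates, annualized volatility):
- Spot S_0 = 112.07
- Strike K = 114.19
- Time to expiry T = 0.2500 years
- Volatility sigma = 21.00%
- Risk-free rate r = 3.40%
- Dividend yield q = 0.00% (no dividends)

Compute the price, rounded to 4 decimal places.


d1 = (ln(S/K) + (r - q + 0.5*sigma^2) * T) / (sigma * sqrt(T)) = -0.04502430
d2 = d1 - sigma * sqrt(T) = -0.15002430
exp(-rT) = 0.99153602; exp(-qT) = 1.00000000
C = S_0 * exp(-qT) * N(d1) - K * exp(-rT) * N(d2)
N(d1) = 0.48204397; N(d2) = 0.44037272
C = 112.0700 * 1.00000000 * 0.48204397 - 114.1900 * 0.99153602 * 0.44037272 = 4.1621

Answer: Price = 4.1621


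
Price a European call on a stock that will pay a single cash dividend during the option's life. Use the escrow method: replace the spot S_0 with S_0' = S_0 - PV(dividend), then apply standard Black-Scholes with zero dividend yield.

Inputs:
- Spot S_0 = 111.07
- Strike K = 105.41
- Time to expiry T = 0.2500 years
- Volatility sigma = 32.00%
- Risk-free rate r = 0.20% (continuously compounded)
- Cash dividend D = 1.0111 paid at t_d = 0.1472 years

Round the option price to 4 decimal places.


PV(D) = D * exp(-r * t_d) = 1.0111 * 0.99970564 = 1.01080238
S_0' = S_0 - PV(D) = 111.0700 - 1.01080238 = 110.05919762
d1 = (ln(S_0'/K) + (r + sigma^2/2)*T) / (sigma*sqrt(T)) = 0.35288046
d2 = d1 - sigma*sqrt(T) = 0.19288046
exp(-rT) = 0.99950012
N(d1) = 0.63791097; N(d2) = 0.57647370
C = S_0' * N(d1) - K * exp(-rT) * N(d2) = 110.05919762 * 0.63791097 - 105.4100 * 0.99950012 * 0.57647370 = 9.4723

Answer: Price = 9.4723


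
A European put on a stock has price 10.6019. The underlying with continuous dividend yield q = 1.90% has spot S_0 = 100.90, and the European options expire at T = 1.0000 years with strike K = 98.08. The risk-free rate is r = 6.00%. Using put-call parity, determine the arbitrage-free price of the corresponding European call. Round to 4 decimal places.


Answer: Call price = 17.2346

Derivation:
Put-call parity: C - P = S_0 * exp(-qT) - K * exp(-rT).
S_0 * exp(-qT) = 100.9000 * 0.98117936 = 99.00099765
K * exp(-rT) = 98.0800 * 0.94176453 = 92.36826545
C = P + S*exp(-qT) - K*exp(-rT)
C = 10.6019 + 99.00099765 - 92.36826545 = 17.2346


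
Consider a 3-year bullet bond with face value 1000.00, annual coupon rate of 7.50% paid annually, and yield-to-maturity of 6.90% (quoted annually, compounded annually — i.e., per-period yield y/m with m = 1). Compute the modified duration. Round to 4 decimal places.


Coupon per period c = face * coupon_rate / m = 75.000000
Periods per year m = 1; per-period yield y/m = 0.069000
Number of cashflows N = 3
Cashflows (t years, CF_t, discount factor 1/(1+y/m)^(m*t), PV):
  t = 1.0000: CF_t = 75.000000, DF = 0.935454, PV = 70.159027
  t = 2.0000: CF_t = 75.000000, DF = 0.875074, PV = 65.630521
  t = 3.0000: CF_t = 1075.000000, DF = 0.818591, PV = 879.985161
Price P = sum_t PV_t = 1015.774709
First compute Macaulay numerator sum_t t * PV_t:
  t * PV_t at t = 1.0000: 70.159027
  t * PV_t at t = 2.0000: 131.261042
  t * PV_t at t = 3.0000: 2639.955482
Macaulay duration D = 2841.375551 / 1015.774709 = 2.797250
Modified duration = D / (1 + y/m) = 2.797250 / (1 + 0.069000) = 2.616698

Answer: Modified duration = 2.6167


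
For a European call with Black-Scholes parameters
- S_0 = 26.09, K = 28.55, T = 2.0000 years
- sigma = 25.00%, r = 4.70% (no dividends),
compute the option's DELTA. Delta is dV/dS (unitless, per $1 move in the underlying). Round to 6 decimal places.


d1 = 0.1877938801; d2 = -0.1657595105
phi(d1) = 0.3919692822; exp(-qT) = 1.0000000000; exp(-rT) = 0.9102827622
N(d1) = 0.5744808833
Delta = exp(-qT) * N(d1) = 1.0000000000 * 0.5744808833 = 0.574481

Answer: Delta = 0.574481


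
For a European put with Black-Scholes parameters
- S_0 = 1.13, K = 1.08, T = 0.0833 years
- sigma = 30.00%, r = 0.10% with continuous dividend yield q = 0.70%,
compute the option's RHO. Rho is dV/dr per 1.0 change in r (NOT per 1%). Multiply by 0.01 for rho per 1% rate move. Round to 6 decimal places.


d1 = 0.5602029149; d2 = 0.4736176968
phi(d1) = 0.3410070300; exp(-qT) = 0.9994170700; exp(-rT) = 0.9999167035
N(-d2) = 0.3178862768
Rho = -K*T*exp(-rT)*N(-d2) = -1.0800 * 0.0833 * 0.9999167035 * 0.3178862768 = -0.028596

Answer: Rho = -0.028596


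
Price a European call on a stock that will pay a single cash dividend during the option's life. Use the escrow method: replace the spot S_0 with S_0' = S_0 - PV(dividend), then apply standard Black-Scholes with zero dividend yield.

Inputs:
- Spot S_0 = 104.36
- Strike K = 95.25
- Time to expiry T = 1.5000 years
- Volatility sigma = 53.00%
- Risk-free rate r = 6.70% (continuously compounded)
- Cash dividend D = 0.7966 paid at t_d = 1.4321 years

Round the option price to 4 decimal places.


PV(D) = D * exp(-r * t_d) = 0.7966 * 0.90850880 = 0.72371811
S_0' = S_0 - PV(D) = 104.3600 - 0.72371811 = 103.63628189
d1 = (ln(S_0'/K) + (r + sigma^2/2)*T) / (sigma*sqrt(T)) = 0.60937985
d2 = d1 - sigma*sqrt(T) = -0.03973494
exp(-rT) = 0.90438511
N(d1) = 0.72886365; N(d2) = 0.48415222
C = S_0' * N(d1) - K * exp(-rT) * N(d2) = 103.63628189 * 0.72886365 - 95.2500 * 0.90438511 * 0.48415222 = 33.8305

Answer: Price = 33.8305


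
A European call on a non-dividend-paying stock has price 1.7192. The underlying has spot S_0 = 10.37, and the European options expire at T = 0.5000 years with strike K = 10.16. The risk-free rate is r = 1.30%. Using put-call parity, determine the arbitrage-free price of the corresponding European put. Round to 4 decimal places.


Answer: Put price = 1.4434

Derivation:
Put-call parity: C - P = S_0 * exp(-qT) - K * exp(-rT).
S_0 * exp(-qT) = 10.3700 * 1.00000000 = 10.37000000
K * exp(-rT) = 10.1600 * 0.99352108 = 10.09417417
P = C - S*exp(-qT) + K*exp(-rT)
P = 1.7192 - 10.37000000 + 10.09417417 = 1.4434


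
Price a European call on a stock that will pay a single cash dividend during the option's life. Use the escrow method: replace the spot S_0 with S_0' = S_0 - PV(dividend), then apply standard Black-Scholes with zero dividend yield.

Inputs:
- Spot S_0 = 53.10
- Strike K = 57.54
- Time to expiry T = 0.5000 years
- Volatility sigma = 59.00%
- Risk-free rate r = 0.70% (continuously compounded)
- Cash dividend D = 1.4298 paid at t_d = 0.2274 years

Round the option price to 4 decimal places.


Answer: Price = 6.4475

Derivation:
PV(D) = D * exp(-r * t_d) = 1.4298 * 0.99840947 = 1.42752585
S_0' = S_0 - PV(D) = 53.1000 - 1.42752585 = 51.67247415
d1 = (ln(S_0'/K) + (r + sigma^2/2)*T) / (sigma*sqrt(T)) = -0.04082076
d2 = d1 - sigma*sqrt(T) = -0.45801376
exp(-rT) = 0.99650612
N(d1) = 0.48371940; N(d2) = 0.32347128
C = S_0' * N(d1) - K * exp(-rT) * N(d2) = 51.67247415 * 0.48371940 - 57.5400 * 0.99650612 * 0.32347128 = 6.4475


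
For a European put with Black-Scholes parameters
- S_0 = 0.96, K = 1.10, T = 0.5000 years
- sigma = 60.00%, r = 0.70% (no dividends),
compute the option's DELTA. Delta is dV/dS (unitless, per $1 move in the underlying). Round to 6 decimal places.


d1 = -0.1004849985; d2 = -0.5247490673
phi(d1) = 0.3969332491; exp(-qT) = 1.0000000000; exp(-rT) = 0.9965061179
N(-d1) = 0.5400203540
Delta = -exp(-qT) * N(-d1) = -1.0000000000 * 0.5400203540 = -0.540020

Answer: Delta = -0.540020


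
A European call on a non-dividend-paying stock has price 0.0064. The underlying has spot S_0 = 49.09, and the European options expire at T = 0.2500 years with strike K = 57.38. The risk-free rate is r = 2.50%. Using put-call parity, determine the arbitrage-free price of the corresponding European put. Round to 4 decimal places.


Put-call parity: C - P = S_0 * exp(-qT) - K * exp(-rT).
S_0 * exp(-qT) = 49.0900 * 1.00000000 = 49.09000000
K * exp(-rT) = 57.3800 * 0.99376949 = 57.02249337
P = C - S*exp(-qT) + K*exp(-rT)
P = 0.0064 - 49.09000000 + 57.02249337 = 7.9389

Answer: Put price = 7.9389


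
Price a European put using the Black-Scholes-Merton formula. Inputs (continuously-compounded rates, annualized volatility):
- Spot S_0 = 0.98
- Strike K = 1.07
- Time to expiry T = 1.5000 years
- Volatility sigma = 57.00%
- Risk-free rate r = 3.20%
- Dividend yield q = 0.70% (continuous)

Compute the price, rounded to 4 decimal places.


Answer: Price = 0.2973

Derivation:
d1 = (ln(S/K) + (r - q + 0.5*sigma^2) * T) / (sigma * sqrt(T)) = 0.27691216
d2 = d1 - sigma * sqrt(T) = -0.42119242
exp(-rT) = 0.95313379; exp(-qT) = 0.98955493
P = K * exp(-rT) * N(-d2) - S_0 * exp(-qT) * N(-d1)
N(-d1) = 0.39092378; N(-d2) = 0.66319271
P = 1.0700 * 0.95313379 * 0.66319271 - 0.9800 * 0.98955493 * 0.39092378 = 0.2973


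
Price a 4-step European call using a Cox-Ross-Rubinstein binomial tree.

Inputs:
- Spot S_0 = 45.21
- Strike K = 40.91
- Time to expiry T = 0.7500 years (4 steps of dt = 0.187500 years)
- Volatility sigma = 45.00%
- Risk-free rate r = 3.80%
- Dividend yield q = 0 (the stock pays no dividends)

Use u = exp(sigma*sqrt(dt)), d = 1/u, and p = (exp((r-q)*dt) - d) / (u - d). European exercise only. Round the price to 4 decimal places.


dt = T/N = 0.187500
u = exp(sigma*sqrt(dt)) = 1.215136; d = 1/u = 0.822953
p = (exp((r-q)*dt) - d) / (u - d) = 0.469672
Discount per step: exp(-r*dt) = 0.992900
Stock lattice S(k, i) with i counting down-moves:
  k=0: S(0,0) = 45.2100
  k=1: S(1,0) = 54.9363; S(1,1) = 37.2057
  k=2: S(2,0) = 66.7550; S(2,1) = 45.2100; S(2,2) = 30.6186
  k=3: S(3,0) = 81.1164; S(3,1) = 54.9363; S(3,2) = 37.2057; S(3,3) = 25.1977
  k=4: S(4,0) = 98.5675; S(4,1) = 66.7550; S(4,2) = 45.2100; S(4,3) = 30.6186; S(4,4) = 20.7365
Terminal payoffs V(N, i) = max(S_T - K, 0):
  V(4,0) = 57.657458; V(4,1) = 25.845036; V(4,2) = 4.300000; V(4,3) = 0.000000; V(4,4) = 0.000000
Backward induction: V(k, i) = exp(-r*dt) * [p * V(k+1, i) + (1-p) * V(k+1, i+1)].
  V(3,0) = exp(-r*dt) * [p*57.657458 + (1-p)*25.845036] = 40.496871
  V(3,1) = exp(-r*dt) * [p*25.845036 + (1-p)*4.300000] = 14.316730
  V(3,2) = exp(-r*dt) * [p*4.300000 + (1-p)*0.000000] = 2.005251
  V(3,3) = exp(-r*dt) * [p*0.000000 + (1-p)*0.000000] = 0.000000
  V(2,0) = exp(-r*dt) * [p*40.496871 + (1-p)*14.316730] = 26.423869
  V(2,1) = exp(-r*dt) * [p*14.316730 + (1-p)*2.005251] = 7.732320
  V(2,2) = exp(-r*dt) * [p*2.005251 + (1-p)*0.000000] = 0.935124
  V(1,0) = exp(-r*dt) * [p*26.423869 + (1-p)*7.732320] = 16.393994
  V(1,1) = exp(-r*dt) * [p*7.732320 + (1-p)*0.935124] = 4.098273
  V(0,0) = exp(-r*dt) * [p*16.393994 + (1-p)*4.098273] = 9.803133

Answer: Price = V(0,0) = 9.8031


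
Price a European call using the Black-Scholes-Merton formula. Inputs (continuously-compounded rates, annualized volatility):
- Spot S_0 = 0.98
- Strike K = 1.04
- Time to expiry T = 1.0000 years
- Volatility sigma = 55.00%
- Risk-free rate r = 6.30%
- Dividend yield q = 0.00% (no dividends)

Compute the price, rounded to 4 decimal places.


d1 = (ln(S/K) + (r - q + 0.5*sigma^2) * T) / (sigma * sqrt(T)) = 0.28150287
d2 = d1 - sigma * sqrt(T) = -0.26849713
exp(-rT) = 0.93894347; exp(-qT) = 1.00000000
C = S_0 * exp(-qT) * N(d1) - K * exp(-rT) * N(d2)
N(d1) = 0.61083764; N(d2) = 0.39415834
C = 0.9800 * 1.00000000 * 0.61083764 - 1.0400 * 0.93894347 * 0.39415834 = 0.2137

Answer: Price = 0.2137


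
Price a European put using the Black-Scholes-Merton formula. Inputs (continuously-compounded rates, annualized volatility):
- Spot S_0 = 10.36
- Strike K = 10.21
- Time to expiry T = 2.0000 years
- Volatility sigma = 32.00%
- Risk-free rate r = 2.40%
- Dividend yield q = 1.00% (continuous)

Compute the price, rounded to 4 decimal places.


d1 = (ln(S/K) + (r - q + 0.5*sigma^2) * T) / (sigma * sqrt(T)) = 0.32037374
d2 = d1 - sigma * sqrt(T) = -0.13217460
exp(-rT) = 0.95313379; exp(-qT) = 0.98019867
P = K * exp(-rT) * N(-d2) - S_0 * exp(-qT) * N(-d1)
N(-d1) = 0.37434251; N(-d2) = 0.55257690
P = 10.2100 * 0.95313379 * 0.55257690 - 10.3600 * 0.98019867 * 0.37434251 = 1.5760

Answer: Price = 1.5760


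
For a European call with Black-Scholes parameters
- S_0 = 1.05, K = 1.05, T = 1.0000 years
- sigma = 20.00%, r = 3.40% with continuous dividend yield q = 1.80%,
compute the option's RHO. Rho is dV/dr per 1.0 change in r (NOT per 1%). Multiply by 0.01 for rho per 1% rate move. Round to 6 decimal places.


d1 = 0.1800000000; d2 = -0.0200000000
phi(d1) = 0.3925314831; exp(-qT) = 0.9821610324; exp(-rT) = 0.9665715046
N(d2) = 0.4920216863
Rho = K*T*exp(-rT)*N(d2) = 1.0500 * 1.0000 * 0.9665715046 * 0.4920216863 = 0.499353

Answer: Rho = 0.499353


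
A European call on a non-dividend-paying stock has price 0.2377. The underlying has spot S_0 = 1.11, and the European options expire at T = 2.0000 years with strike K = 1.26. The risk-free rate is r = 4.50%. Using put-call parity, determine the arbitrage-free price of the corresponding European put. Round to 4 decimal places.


Answer: Put price = 0.2793

Derivation:
Put-call parity: C - P = S_0 * exp(-qT) - K * exp(-rT).
S_0 * exp(-qT) = 1.1100 * 1.00000000 = 1.11000000
K * exp(-rT) = 1.2600 * 0.91393119 = 1.15155329
P = C - S*exp(-qT) + K*exp(-rT)
P = 0.2377 - 1.11000000 + 1.15155329 = 0.2793


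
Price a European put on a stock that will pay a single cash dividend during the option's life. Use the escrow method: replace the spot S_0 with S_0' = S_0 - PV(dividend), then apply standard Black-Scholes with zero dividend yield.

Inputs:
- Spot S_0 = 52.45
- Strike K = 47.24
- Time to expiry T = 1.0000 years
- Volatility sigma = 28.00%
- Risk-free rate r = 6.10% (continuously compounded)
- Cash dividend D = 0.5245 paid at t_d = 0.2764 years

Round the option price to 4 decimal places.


Answer: Price = 2.4224

Derivation:
PV(D) = D * exp(-r * t_d) = 0.5245 * 0.98328094 = 0.51573085
S_0' = S_0 - PV(D) = 52.4500 - 0.51573085 = 51.93426915
d1 = (ln(S_0'/K) + (r + sigma^2/2)*T) / (sigma*sqrt(T)) = 0.69620669
d2 = d1 - sigma*sqrt(T) = 0.41620669
exp(-rT) = 0.94082324
N(-d1) = 0.24314970; N(-d2) = 0.33862938
P = K * exp(-rT) * N(-d2) - S_0' * N(-d1) = 47.2400 * 0.94082324 * 0.33862938 - 51.93426915 * 0.24314970 = 2.4224


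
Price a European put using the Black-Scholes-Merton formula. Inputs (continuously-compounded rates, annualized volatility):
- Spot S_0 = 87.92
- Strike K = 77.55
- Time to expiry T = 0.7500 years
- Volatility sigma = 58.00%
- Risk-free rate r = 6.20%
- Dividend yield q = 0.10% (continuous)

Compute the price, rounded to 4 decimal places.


Answer: Price = 10.0386

Derivation:
d1 = (ln(S/K) + (r - q + 0.5*sigma^2) * T) / (sigma * sqrt(T)) = 0.59209146
d2 = d1 - sigma * sqrt(T) = 0.08979672
exp(-rT) = 0.95456456; exp(-qT) = 0.99925028
P = K * exp(-rT) * N(-d2) - S_0 * exp(-qT) * N(-d1)
N(-d1) = 0.27689467; N(-d2) = 0.46422438
P = 77.5500 * 0.95456456 * 0.46422438 - 87.9200 * 0.99925028 * 0.27689467 = 10.0386


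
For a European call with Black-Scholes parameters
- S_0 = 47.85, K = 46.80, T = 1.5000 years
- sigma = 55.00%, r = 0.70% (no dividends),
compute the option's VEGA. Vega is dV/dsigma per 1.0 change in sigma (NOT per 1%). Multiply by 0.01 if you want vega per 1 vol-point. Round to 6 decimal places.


d1 = 0.3853313320; d2 = -0.2882783472
phi(d1) = 0.3703974536; exp(-qT) = 1.0000000000; exp(-rT) = 0.9895549326
Vega = S * exp(-qT) * phi(d1) * sqrt(T) = 47.8500 * 1.0000000000 * 0.3703974536 * 1.2247448714 = 21.706788

Answer: Vega = 21.706788


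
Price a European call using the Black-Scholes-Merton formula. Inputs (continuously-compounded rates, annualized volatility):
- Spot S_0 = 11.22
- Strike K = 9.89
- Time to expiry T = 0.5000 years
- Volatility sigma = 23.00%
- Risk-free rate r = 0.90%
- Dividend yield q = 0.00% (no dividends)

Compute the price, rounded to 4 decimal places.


d1 = (ln(S/K) + (r - q + 0.5*sigma^2) * T) / (sigma * sqrt(T)) = 0.88479813
d2 = d1 - sigma * sqrt(T) = 0.72216357
exp(-rT) = 0.99551011; exp(-qT) = 1.00000000
C = S_0 * exp(-qT) * N(d1) - K * exp(-rT) * N(d2)
N(d1) = 0.81186724; N(d2) = 0.76490304
C = 11.2200 * 1.00000000 * 0.81186724 - 9.8900 * 0.99551011 * 0.76490304 = 1.5782

Answer: Price = 1.5782


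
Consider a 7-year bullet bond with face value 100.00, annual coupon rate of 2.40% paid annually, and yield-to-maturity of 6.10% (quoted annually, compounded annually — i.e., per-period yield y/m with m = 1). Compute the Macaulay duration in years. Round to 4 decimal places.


Answer: Macaulay duration = 6.4560 years

Derivation:
Coupon per period c = face * coupon_rate / m = 2.400000
Periods per year m = 1; per-period yield y/m = 0.061000
Number of cashflows N = 7
Cashflows (t years, CF_t, discount factor 1/(1+y/m)^(m*t), PV):
  t = 1.0000: CF_t = 2.400000, DF = 0.942507, PV = 2.262017
  t = 2.0000: CF_t = 2.400000, DF = 0.888320, PV = 2.131967
  t = 3.0000: CF_t = 2.400000, DF = 0.837247, PV = 2.009394
  t = 4.0000: CF_t = 2.400000, DF = 0.789112, PV = 1.893868
  t = 5.0000: CF_t = 2.400000, DF = 0.743743, PV = 1.784984
  t = 6.0000: CF_t = 2.400000, DF = 0.700983, PV = 1.682360
  t = 7.0000: CF_t = 102.400000, DF = 0.660682, PV = 67.653812
Price P = sum_t PV_t = 79.418401
Macaulay numerator sum_t t * PV_t:
  t * PV_t at t = 1.0000: 2.262017
  t * PV_t at t = 2.0000: 4.263934
  t * PV_t at t = 3.0000: 6.028182
  t * PV_t at t = 4.0000: 7.575472
  t * PV_t at t = 5.0000: 8.924920
  t * PV_t at t = 6.0000: 10.094160
  t * PV_t at t = 7.0000: 473.576681
Macaulay duration D = (sum_t t * PV_t) / P = 512.725366 / 79.418401 = 6.456002


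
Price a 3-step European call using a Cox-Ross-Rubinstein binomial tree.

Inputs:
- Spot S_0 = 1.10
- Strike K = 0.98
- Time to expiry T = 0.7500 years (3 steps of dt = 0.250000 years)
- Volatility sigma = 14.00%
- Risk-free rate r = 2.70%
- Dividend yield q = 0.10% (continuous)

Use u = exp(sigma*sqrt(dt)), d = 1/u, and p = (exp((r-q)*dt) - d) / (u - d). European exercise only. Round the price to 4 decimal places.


Answer: Price = V(0,0) = 0.1479

Derivation:
dt = T/N = 0.250000
u = exp(sigma*sqrt(dt)) = 1.072508; d = 1/u = 0.932394
p = (exp((r-q)*dt) - d) / (u - d) = 0.529049
Discount per step: exp(-r*dt) = 0.993273
Stock lattice S(k, i) with i counting down-moves:
  k=0: S(0,0) = 1.1000
  k=1: S(1,0) = 1.1798; S(1,1) = 1.0256
  k=2: S(2,0) = 1.2653; S(2,1) = 1.1000; S(2,2) = 0.9563
  k=3: S(3,0) = 1.3570; S(3,1) = 1.1798; S(3,2) = 1.0256; S(3,3) = 0.8916
Terminal payoffs V(N, i) = max(S_T - K, 0):
  V(3,0) = 0.377046; V(3,1) = 0.199759; V(3,2) = 0.045633; V(3,3) = 0.000000
Backward induction: V(k, i) = exp(-r*dt) * [p * V(k+1, i) + (1-p) * V(k+1, i+1)].
  V(2,0) = exp(-r*dt) * [p*0.377046 + (1-p)*0.199759] = 0.291578
  V(2,1) = exp(-r*dt) * [p*0.199759 + (1-p)*0.045633] = 0.126318
  V(2,2) = exp(-r*dt) * [p*0.045633 + (1-p)*0.000000] = 0.023980
  V(1,0) = exp(-r*dt) * [p*0.291578 + (1-p)*0.126318] = 0.212310
  V(1,1) = exp(-r*dt) * [p*0.126318 + (1-p)*0.023980] = 0.077596
  V(0,0) = exp(-r*dt) * [p*0.212310 + (1-p)*0.077596] = 0.147865


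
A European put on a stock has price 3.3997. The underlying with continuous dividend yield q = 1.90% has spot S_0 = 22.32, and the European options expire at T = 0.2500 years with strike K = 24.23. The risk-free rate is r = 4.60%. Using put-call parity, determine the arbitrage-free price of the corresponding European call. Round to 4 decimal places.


Put-call parity: C - P = S_0 * exp(-qT) - K * exp(-rT).
S_0 * exp(-qT) = 22.3200 * 0.99526126 = 22.21423140
K * exp(-rT) = 24.2300 * 0.98856587 = 23.95295108
C = P + S*exp(-qT) - K*exp(-rT)
C = 3.3997 + 22.21423140 - 23.95295108 = 1.6610

Answer: Call price = 1.6610


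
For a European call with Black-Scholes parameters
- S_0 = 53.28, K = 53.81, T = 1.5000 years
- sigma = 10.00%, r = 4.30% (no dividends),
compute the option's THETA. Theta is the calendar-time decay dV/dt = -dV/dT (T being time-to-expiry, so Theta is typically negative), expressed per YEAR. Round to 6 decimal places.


Answer: Theta = -2.172529

Derivation:
d1 = 0.5070582795; d2 = 0.3845837924
phi(d1) = 0.3508162901; exp(-qT) = 1.0000000000; exp(-rT) = 0.9375361143
Theta = -S*exp(-qT)*phi(d1)*sigma/(2*sqrt(T)) - r*K*exp(-rT)*N(d2) + q*S*exp(-qT)*N(d1)
N(d1) = 0.6939430364; N(d2) = 0.6497270980; sqrt(T) = 1.2247448714
Term 1 = -53.2800 * 1.0000000000 * 0.3508162901 * 0.1000 / (2 * 1.2247448714) = -0.7630769629
Term 2 = -0.0430 * 53.8100 * 0.9375361143 * 0.6497270980 = -1.4094524657
Term 3 = 0 (no dividend yield, q = 0)
Theta = -0.7630769629 + (-1.4094524657) + (0.0000000000) = -2.172529


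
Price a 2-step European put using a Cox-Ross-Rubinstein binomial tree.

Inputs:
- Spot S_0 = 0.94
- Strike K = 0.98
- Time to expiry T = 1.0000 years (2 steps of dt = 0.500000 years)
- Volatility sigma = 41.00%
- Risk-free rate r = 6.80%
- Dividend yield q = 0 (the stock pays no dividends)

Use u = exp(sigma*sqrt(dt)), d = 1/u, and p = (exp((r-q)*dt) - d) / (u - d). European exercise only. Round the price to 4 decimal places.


Answer: Price = V(0,0) = 0.1303

Derivation:
dt = T/N = 0.500000
u = exp(sigma*sqrt(dt)) = 1.336312; d = 1/u = 0.748328
p = (exp((r-q)*dt) - d) / (u - d) = 0.486844
Discount per step: exp(-r*dt) = 0.966572
Stock lattice S(k, i) with i counting down-moves:
  k=0: S(0,0) = 0.9400
  k=1: S(1,0) = 1.2561; S(1,1) = 0.7034
  k=2: S(2,0) = 1.6786; S(2,1) = 0.9400; S(2,2) = 0.5264
Terminal payoffs V(N, i) = max(K - S_T, 0):
  V(2,0) = 0.000000; V(2,1) = 0.040000; V(2,2) = 0.453605
Backward induction: V(k, i) = exp(-r*dt) * [p * V(k+1, i) + (1-p) * V(k+1, i+1)].
  V(1,0) = exp(-r*dt) * [p*0.000000 + (1-p)*0.040000] = 0.019840
  V(1,1) = exp(-r*dt) * [p*0.040000 + (1-p)*0.453605] = 0.243812
  V(0,0) = exp(-r*dt) * [p*0.019840 + (1-p)*0.243812] = 0.130267


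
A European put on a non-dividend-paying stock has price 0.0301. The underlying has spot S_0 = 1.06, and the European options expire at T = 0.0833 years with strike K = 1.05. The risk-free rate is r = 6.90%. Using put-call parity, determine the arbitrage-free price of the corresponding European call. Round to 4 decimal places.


Answer: Call price = 0.0461

Derivation:
Put-call parity: C - P = S_0 * exp(-qT) - K * exp(-rT).
S_0 * exp(-qT) = 1.0600 * 1.00000000 = 1.06000000
K * exp(-rT) = 1.0500 * 0.99426879 = 1.04398223
C = P + S*exp(-qT) - K*exp(-rT)
C = 0.0301 + 1.06000000 - 1.04398223 = 0.0461


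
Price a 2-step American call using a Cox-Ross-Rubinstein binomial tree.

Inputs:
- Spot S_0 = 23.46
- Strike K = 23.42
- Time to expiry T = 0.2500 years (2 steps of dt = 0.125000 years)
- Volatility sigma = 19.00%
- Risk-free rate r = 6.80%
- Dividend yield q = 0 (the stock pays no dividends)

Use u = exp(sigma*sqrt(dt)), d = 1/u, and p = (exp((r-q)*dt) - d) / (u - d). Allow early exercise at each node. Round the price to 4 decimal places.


dt = T/N = 0.125000
u = exp(sigma*sqrt(dt)) = 1.069483; d = 1/u = 0.935031
p = (exp((r-q)*dt) - d) / (u - d) = 0.546702
Discount per step: exp(-r*dt) = 0.991536
Stock lattice S(k, i) with i counting down-moves:
  k=0: S(0,0) = 23.4600
  k=1: S(1,0) = 25.0901; S(1,1) = 21.9358
  k=2: S(2,0) = 26.8334; S(2,1) = 23.4600; S(2,2) = 20.5107
Terminal payoffs V(N, i) = max(S_T - K, 0):
  V(2,0) = 3.413393; V(2,1) = 0.040000; V(2,2) = 0.000000
Backward induction: V(k, i) = exp(-r*dt) * [p * V(k+1, i) + (1-p) * V(k+1, i+1)]; then take max(V_cont, immediate exercise) for American.
  V(1,0) = exp(-r*dt) * [p*3.413393 + (1-p)*0.040000] = 1.868292; exercise = 1.670066; V(1,0) = max -> 1.868292
  V(1,1) = exp(-r*dt) * [p*0.040000 + (1-p)*0.000000] = 0.021683; exercise = 0.000000; V(1,1) = max -> 0.021683
  V(0,0) = exp(-r*dt) * [p*1.868292 + (1-p)*0.021683] = 1.022499; exercise = 0.040000; V(0,0) = max -> 1.022499

Answer: Price = V(0,0) = 1.0225


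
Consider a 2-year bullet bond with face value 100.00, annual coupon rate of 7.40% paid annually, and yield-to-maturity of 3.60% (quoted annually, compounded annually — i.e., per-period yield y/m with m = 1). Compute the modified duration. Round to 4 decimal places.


Coupon per period c = face * coupon_rate / m = 7.400000
Periods per year m = 1; per-period yield y/m = 0.036000
Number of cashflows N = 2
Cashflows (t years, CF_t, discount factor 1/(1+y/m)^(m*t), PV):
  t = 1.0000: CF_t = 7.400000, DF = 0.965251, PV = 7.142857
  t = 2.0000: CF_t = 107.400000, DF = 0.931709, PV = 100.065592
Price P = sum_t PV_t = 107.208449
First compute Macaulay numerator sum_t t * PV_t:
  t * PV_t at t = 1.0000: 7.142857
  t * PV_t at t = 2.0000: 200.131185
Macaulay duration D = 207.274042 / 107.208449 = 1.933374
Modified duration = D / (1 + y/m) = 1.933374 / (1 + 0.036000) = 1.866191

Answer: Modified duration = 1.8662


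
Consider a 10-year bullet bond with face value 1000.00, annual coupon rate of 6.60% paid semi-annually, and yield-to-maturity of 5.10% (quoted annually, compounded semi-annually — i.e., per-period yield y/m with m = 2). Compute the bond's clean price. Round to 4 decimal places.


Answer: Price = 1116.3684

Derivation:
Coupon per period c = face * coupon_rate / m = 33.000000
Periods per year m = 2; per-period yield y/m = 0.025500
Number of cashflows N = 20
Cashflows (t years, CF_t, discount factor 1/(1+y/m)^(m*t), PV):
  t = 0.5000: CF_t = 33.000000, DF = 0.975134, PV = 32.179425
  t = 1.0000: CF_t = 33.000000, DF = 0.950886, PV = 31.379254
  t = 1.5000: CF_t = 33.000000, DF = 0.927242, PV = 30.598980
  t = 2.0000: CF_t = 33.000000, DF = 0.904185, PV = 29.838108
  t = 2.5000: CF_t = 33.000000, DF = 0.881702, PV = 29.096156
  t = 3.0000: CF_t = 33.000000, DF = 0.859777, PV = 28.372653
  t = 3.5000: CF_t = 33.000000, DF = 0.838398, PV = 27.667141
  t = 4.0000: CF_t = 33.000000, DF = 0.817551, PV = 26.979172
  t = 4.5000: CF_t = 33.000000, DF = 0.797222, PV = 26.308310
  t = 5.0000: CF_t = 33.000000, DF = 0.777398, PV = 25.654130
  t = 5.5000: CF_t = 33.000000, DF = 0.758067, PV = 25.016217
  t = 6.0000: CF_t = 33.000000, DF = 0.739217, PV = 24.394165
  t = 6.5000: CF_t = 33.000000, DF = 0.720836, PV = 23.787582
  t = 7.0000: CF_t = 33.000000, DF = 0.702912, PV = 23.196082
  t = 7.5000: CF_t = 33.000000, DF = 0.685433, PV = 22.619290
  t = 8.0000: CF_t = 33.000000, DF = 0.668389, PV = 22.056841
  t = 8.5000: CF_t = 33.000000, DF = 0.651769, PV = 21.508377
  t = 9.0000: CF_t = 33.000000, DF = 0.635562, PV = 20.973551
  t = 9.5000: CF_t = 33.000000, DF = 0.619758, PV = 20.452025
  t = 10.0000: CF_t = 1033.000000, DF = 0.604347, PV = 624.290933
Price P = sum_t PV_t = 1116.368392


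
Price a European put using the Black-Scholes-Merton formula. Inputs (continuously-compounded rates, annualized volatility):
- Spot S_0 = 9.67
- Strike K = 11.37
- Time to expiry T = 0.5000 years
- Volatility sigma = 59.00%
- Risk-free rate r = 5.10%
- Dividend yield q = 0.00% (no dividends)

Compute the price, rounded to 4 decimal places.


Answer: Price = 2.5109

Derivation:
d1 = (ln(S/K) + (r - q + 0.5*sigma^2) * T) / (sigma * sqrt(T)) = -0.11847034
d2 = d1 - sigma * sqrt(T) = -0.53566334
exp(-rT) = 0.97482238; exp(-qT) = 1.00000000
P = K * exp(-rT) * N(-d2) - S_0 * exp(-qT) * N(-d1)
N(-d1) = 0.54715250; N(-d2) = 0.70390438
P = 11.3700 * 0.97482238 * 0.70390438 - 9.6700 * 1.00000000 * 0.54715250 = 2.5109


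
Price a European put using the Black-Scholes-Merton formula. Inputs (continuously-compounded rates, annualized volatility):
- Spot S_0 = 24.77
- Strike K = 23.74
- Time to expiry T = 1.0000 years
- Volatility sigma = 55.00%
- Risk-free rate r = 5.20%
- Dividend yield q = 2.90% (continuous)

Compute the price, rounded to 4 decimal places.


d1 = (ln(S/K) + (r - q + 0.5*sigma^2) * T) / (sigma * sqrt(T)) = 0.39403974
d2 = d1 - sigma * sqrt(T) = -0.15596026
exp(-rT) = 0.94932887; exp(-qT) = 0.97141646
P = K * exp(-rT) * N(-d2) - S_0 * exp(-qT) * N(-d1)
N(-d1) = 0.34677585; N(-d2) = 0.56196783
P = 23.7400 * 0.94932887 * 0.56196783 - 24.7700 * 0.97141646 * 0.34677585 = 4.3210

Answer: Price = 4.3210


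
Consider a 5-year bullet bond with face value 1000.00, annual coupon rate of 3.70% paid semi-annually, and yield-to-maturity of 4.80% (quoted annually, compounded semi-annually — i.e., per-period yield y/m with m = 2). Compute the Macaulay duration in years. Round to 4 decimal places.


Coupon per period c = face * coupon_rate / m = 18.500000
Periods per year m = 2; per-period yield y/m = 0.024000
Number of cashflows N = 10
Cashflows (t years, CF_t, discount factor 1/(1+y/m)^(m*t), PV):
  t = 0.5000: CF_t = 18.500000, DF = 0.976562, PV = 18.066406
  t = 1.0000: CF_t = 18.500000, DF = 0.953674, PV = 17.642975
  t = 1.5000: CF_t = 18.500000, DF = 0.931323, PV = 17.229468
  t = 2.0000: CF_t = 18.500000, DF = 0.909495, PV = 16.825652
  t = 2.5000: CF_t = 18.500000, DF = 0.888178, PV = 16.431301
  t = 3.0000: CF_t = 18.500000, DF = 0.867362, PV = 16.046192
  t = 3.5000: CF_t = 18.500000, DF = 0.847033, PV = 15.670110
  t = 4.0000: CF_t = 18.500000, DF = 0.827181, PV = 15.302841
  t = 4.5000: CF_t = 18.500000, DF = 0.807794, PV = 14.944181
  t = 5.0000: CF_t = 1018.500000, DF = 0.788861, PV = 803.454832
Price P = sum_t PV_t = 951.613957
Macaulay numerator sum_t t * PV_t:
  t * PV_t at t = 0.5000: 9.033203
  t * PV_t at t = 1.0000: 17.642975
  t * PV_t at t = 1.5000: 25.844201
  t * PV_t at t = 2.0000: 33.651304
  t * PV_t at t = 2.5000: 41.078252
  t * PV_t at t = 3.0000: 48.138576
  t * PV_t at t = 3.5000: 54.845383
  t * PV_t at t = 4.0000: 61.211365
  t * PV_t at t = 4.5000: 67.248814
  t * PV_t at t = 5.0000: 4017.274160
Macaulay duration D = (sum_t t * PV_t) / P = 4375.968235 / 951.613957 = 4.598470

Answer: Macaulay duration = 4.5985 years
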